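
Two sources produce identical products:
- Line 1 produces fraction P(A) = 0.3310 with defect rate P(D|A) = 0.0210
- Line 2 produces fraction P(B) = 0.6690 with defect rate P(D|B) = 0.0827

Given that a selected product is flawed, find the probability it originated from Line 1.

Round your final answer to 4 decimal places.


Let A = from Line 1, D = flawed

Given:
- P(A) = 0.3310, P(B) = 0.6690
- P(D|A) = 0.0210, P(D|B) = 0.0827

Step 1: Find P(D)
P(D) = P(D|A)P(A) + P(D|B)P(B)
     = 0.0210 × 0.3310 + 0.0827 × 0.6690
     = 0.00695100 + 0.05532630
     = 0.06227730

Step 2: Apply Bayes' theorem
P(A|D) = P(D|A)P(A) / P(D)
       = 0.00695100 / 0.06227730
       = 0.1116


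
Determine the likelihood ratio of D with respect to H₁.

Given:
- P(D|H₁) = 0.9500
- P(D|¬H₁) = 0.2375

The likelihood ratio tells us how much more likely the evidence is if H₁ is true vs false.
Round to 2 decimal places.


Likelihood Ratio (LR) = P(D|H₁) / P(D|¬H₁)

LR = 0.9500 / 0.2375
   = 4.00

The evidence is 4.00 times more likely if H₁ is true than if H₁ is false.
Since LR > 1, the evidence supports H₁ over ¬H₁.


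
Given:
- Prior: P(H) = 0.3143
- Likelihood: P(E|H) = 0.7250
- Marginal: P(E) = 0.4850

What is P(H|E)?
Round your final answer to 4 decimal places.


Using Bayes' theorem:

P(H|E) = P(E|H) × P(H) / P(E)
       = 0.7250 × 0.3143 / 0.4850
       = 0.22786750 / 0.4850
       = 0.4698

The evidence strengthens our belief in H.
Prior: 0.3143 → Posterior: 0.4698


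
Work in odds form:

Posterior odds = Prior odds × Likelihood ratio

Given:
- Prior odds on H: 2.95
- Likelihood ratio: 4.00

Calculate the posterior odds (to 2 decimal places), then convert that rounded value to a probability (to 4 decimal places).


Step 1: Calculate posterior odds
Posterior odds = Prior odds × LR
               = 2.95 × 4.00
               = 11.80

Step 2: Convert to probability
P(H|E) = Posterior odds / (1 + Posterior odds)
       = 11.80 / (1 + 11.80)
       = 11.80 / 12.80
       = 0.9219

The evidence increased P(H) from 0.7468 to 0.9219.


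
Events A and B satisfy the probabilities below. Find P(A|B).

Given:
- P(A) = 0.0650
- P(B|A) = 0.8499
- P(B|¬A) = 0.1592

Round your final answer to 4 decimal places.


Bayes' theorem: P(A|B) = P(B|A) × P(A) / P(B)

Step 1: Calculate P(B) using law of total probability
P(B) = P(B|A)P(A) + P(B|¬A)P(¬A)
     = 0.8499 × 0.0650 + 0.1592 × 0.9350
     = 0.05524350 + 0.14885200
     = 0.20409550

Step 2: Apply Bayes' theorem
P(A|B) = P(B|A) × P(A) / P(B)
       = 0.05524350 / 0.20409550
       = 0.2707


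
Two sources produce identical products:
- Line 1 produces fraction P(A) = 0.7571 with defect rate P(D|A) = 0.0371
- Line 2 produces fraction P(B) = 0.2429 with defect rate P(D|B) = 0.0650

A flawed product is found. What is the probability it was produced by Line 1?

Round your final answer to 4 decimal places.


Let A = from Line 1, D = flawed

Given:
- P(A) = 0.7571, P(B) = 0.2429
- P(D|A) = 0.0371, P(D|B) = 0.0650

Step 1: Find P(D)
P(D) = P(D|A)P(A) + P(D|B)P(B)
     = 0.0371 × 0.7571 + 0.0650 × 0.2429
     = 0.02808841 + 0.01578850
     = 0.04387691

Step 2: Apply Bayes' theorem
P(A|D) = P(D|A)P(A) / P(D)
       = 0.02808841 / 0.04387691
       = 0.6402


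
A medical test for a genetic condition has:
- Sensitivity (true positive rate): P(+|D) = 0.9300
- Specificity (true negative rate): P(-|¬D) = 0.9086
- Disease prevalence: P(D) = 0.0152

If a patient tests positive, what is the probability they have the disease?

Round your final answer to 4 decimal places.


Let D = has disease, + = positive test

Given:
- P(D) = 0.0152 (prevalence)
- P(+|D) = 0.9300 (sensitivity)
- P(-|¬D) = 0.9086 (specificity)
- P(+|¬D) = 0.0914 (false positive rate = 1 - specificity)

Step 1: Find P(+)
P(+) = P(+|D)P(D) + P(+|¬D)P(¬D)
     = 0.9300 × 0.0152 + 0.0914 × 0.9848
     = 0.01413600 + 0.09001072
     = 0.10414672

Step 2: Apply Bayes' theorem for P(D|+)
P(D|+) = P(+|D)P(D) / P(+)
       = 0.01413600 / 0.10414672
       = 0.1357


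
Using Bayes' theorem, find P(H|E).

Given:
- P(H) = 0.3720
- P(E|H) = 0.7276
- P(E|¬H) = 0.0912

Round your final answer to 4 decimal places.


Bayes' theorem: P(H|E) = P(E|H) × P(H) / P(E)

Step 1: Calculate P(E) using law of total probability
P(E) = P(E|H)P(H) + P(E|¬H)P(¬H)
     = 0.7276 × 0.3720 + 0.0912 × 0.6280
     = 0.27066720 + 0.05727360
     = 0.32794080

Step 2: Apply Bayes' theorem
P(H|E) = P(E|H) × P(H) / P(E)
       = 0.27066720 / 0.32794080
       = 0.8254


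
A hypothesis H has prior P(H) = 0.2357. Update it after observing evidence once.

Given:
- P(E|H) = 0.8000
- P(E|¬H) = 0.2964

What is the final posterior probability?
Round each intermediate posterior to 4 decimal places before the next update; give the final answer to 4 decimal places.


Sequential Bayesian updating:

Initial prior: P(H) = 0.2357

Update 1:
  P(E) = 0.8000 × 0.2357 + 0.2964 × 0.7643 = 0.18856000 + 0.22653852 = 0.41509852
  P(H|E) = 0.18856000 / 0.41509852 = 0.4543

Final posterior: 0.4543


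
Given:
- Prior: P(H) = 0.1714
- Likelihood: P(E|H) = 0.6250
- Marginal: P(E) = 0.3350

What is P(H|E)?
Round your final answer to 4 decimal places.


Using Bayes' theorem:

P(H|E) = P(E|H) × P(H) / P(E)
       = 0.6250 × 0.1714 / 0.3350
       = 0.10712500 / 0.3350
       = 0.3198

The evidence strengthens our belief in H.
Prior: 0.1714 → Posterior: 0.3198


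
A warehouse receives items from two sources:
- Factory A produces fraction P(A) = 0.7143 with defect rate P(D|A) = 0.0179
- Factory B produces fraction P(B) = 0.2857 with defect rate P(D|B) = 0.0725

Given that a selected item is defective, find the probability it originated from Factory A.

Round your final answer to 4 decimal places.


Let A = from Factory A, D = defective

Given:
- P(A) = 0.7143, P(B) = 0.2857
- P(D|A) = 0.0179, P(D|B) = 0.0725

Step 1: Find P(D)
P(D) = P(D|A)P(A) + P(D|B)P(B)
     = 0.0179 × 0.7143 + 0.0725 × 0.2857
     = 0.01278597 + 0.02071325
     = 0.03349922

Step 2: Apply Bayes' theorem
P(A|D) = P(D|A)P(A) / P(D)
       = 0.01278597 / 0.03349922
       = 0.3817


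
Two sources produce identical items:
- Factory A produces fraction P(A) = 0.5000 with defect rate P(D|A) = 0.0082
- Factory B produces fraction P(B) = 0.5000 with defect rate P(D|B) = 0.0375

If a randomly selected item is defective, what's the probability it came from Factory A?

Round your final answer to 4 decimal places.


Let A = from Factory A, D = defective

Given:
- P(A) = 0.5000, P(B) = 0.5000
- P(D|A) = 0.0082, P(D|B) = 0.0375

Step 1: Find P(D)
P(D) = P(D|A)P(A) + P(D|B)P(B)
     = 0.0082 × 0.5000 + 0.0375 × 0.5000
     = 0.00410000 + 0.01875000
     = 0.02285000

Step 2: Apply Bayes' theorem
P(A|D) = P(D|A)P(A) / P(D)
       = 0.00410000 / 0.02285000
       = 0.1794


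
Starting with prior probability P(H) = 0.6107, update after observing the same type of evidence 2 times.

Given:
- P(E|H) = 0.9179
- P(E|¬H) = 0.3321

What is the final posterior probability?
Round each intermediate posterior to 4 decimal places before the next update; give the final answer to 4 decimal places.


Sequential Bayesian updating:

Initial prior: P(H) = 0.6107

Update 1:
  P(E) = 0.9179 × 0.6107 + 0.3321 × 0.3893 = 0.56056153 + 0.12928653 = 0.68984806
  P(H|E) = 0.56056153 / 0.68984806 = 0.8126

Update 2:
  P(E) = 0.9179 × 0.8126 + 0.3321 × 0.1874 = 0.74588554 + 0.06223554 = 0.80812108
  P(H|E) = 0.74588554 / 0.80812108 = 0.9230

Final posterior: 0.9230


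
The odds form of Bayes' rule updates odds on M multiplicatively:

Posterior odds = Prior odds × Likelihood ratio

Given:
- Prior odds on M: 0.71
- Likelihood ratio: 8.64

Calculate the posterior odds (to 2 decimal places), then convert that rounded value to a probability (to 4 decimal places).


Step 1: Calculate posterior odds
Posterior odds = Prior odds × LR
               = 0.71 × 8.64
               = 6.13

Step 2: Convert to probability
P(M|E) = Posterior odds / (1 + Posterior odds)
       = 6.13 / (1 + 6.13)
       = 6.13 / 7.13
       = 0.8597

The evidence increased P(M) from 0.4152 to 0.8597.


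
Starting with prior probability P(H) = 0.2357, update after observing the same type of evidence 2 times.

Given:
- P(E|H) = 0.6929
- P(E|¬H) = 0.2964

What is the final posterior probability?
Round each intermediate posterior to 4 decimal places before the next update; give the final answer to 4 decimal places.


Sequential Bayesian updating:

Initial prior: P(H) = 0.2357

Update 1:
  P(E) = 0.6929 × 0.2357 + 0.2964 × 0.7643 = 0.16331653 + 0.22653852 = 0.38985505
  P(H|E) = 0.16331653 / 0.38985505 = 0.4189

Update 2:
  P(E) = 0.6929 × 0.4189 + 0.2964 × 0.5811 = 0.29025581 + 0.17223804 = 0.46249385
  P(H|E) = 0.29025581 / 0.46249385 = 0.6276

Final posterior: 0.6276


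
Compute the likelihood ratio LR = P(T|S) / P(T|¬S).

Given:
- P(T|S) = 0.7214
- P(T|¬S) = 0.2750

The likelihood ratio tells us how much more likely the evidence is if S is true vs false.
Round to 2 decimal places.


Likelihood Ratio (LR) = P(T|S) / P(T|¬S)

LR = 0.7214 / 0.2750
   = 2.62

The evidence is 2.62 times more likely if S is true than if S is false.
Because LR exceeds 1, T is evidence for S.


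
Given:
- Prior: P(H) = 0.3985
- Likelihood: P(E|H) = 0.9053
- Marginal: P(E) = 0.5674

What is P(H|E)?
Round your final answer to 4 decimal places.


Using Bayes' theorem:

P(H|E) = P(E|H) × P(H) / P(E)
       = 0.9053 × 0.3985 / 0.5674
       = 0.36076205 / 0.5674
       = 0.6358

The evidence strengthens our belief in H.
Prior: 0.3985 → Posterior: 0.6358


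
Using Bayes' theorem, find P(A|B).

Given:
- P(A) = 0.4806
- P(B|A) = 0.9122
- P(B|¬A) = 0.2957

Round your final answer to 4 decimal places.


Bayes' theorem: P(A|B) = P(B|A) × P(A) / P(B)

Step 1: Calculate P(B) using law of total probability
P(B) = P(B|A)P(A) + P(B|¬A)P(¬A)
     = 0.9122 × 0.4806 + 0.2957 × 0.5194
     = 0.43840332 + 0.15358658
     = 0.59198990

Step 2: Apply Bayes' theorem
P(A|B) = P(B|A) × P(A) / P(B)
       = 0.43840332 / 0.59198990
       = 0.7406


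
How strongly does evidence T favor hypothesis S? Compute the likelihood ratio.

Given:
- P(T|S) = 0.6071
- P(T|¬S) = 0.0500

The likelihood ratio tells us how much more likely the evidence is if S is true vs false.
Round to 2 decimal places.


Likelihood Ratio (LR) = P(T|S) / P(T|¬S)

LR = 0.6071 / 0.0500
   = 12.14

The evidence is 12.14 times more likely if S is true than if S is false.
LR > 1, so observing T raises the odds in favor of S.


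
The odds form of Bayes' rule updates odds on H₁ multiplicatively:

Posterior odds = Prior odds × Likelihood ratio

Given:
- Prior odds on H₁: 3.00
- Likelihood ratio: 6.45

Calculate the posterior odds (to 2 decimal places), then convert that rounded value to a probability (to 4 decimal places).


Step 1: Calculate posterior odds
Posterior odds = Prior odds × LR
               = 3.00 × 6.45
               = 19.35

Step 2: Convert to probability
P(H₁|E) = Posterior odds / (1 + Posterior odds)
       = 19.35 / (1 + 19.35)
       = 19.35 / 20.35
       = 0.9509

The evidence increased P(H₁) from 0.7500 to 0.9509.


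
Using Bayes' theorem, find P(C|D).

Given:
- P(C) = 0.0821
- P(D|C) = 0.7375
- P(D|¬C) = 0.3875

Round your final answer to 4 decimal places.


Bayes' theorem: P(C|D) = P(D|C) × P(C) / P(D)

Step 1: Calculate P(D) using law of total probability
P(D) = P(D|C)P(C) + P(D|¬C)P(¬C)
     = 0.7375 × 0.0821 + 0.3875 × 0.9179
     = 0.06054875 + 0.35568625
     = 0.41623500

Step 2: Apply Bayes' theorem
P(C|D) = P(D|C) × P(C) / P(D)
       = 0.06054875 / 0.41623500
       = 0.1455


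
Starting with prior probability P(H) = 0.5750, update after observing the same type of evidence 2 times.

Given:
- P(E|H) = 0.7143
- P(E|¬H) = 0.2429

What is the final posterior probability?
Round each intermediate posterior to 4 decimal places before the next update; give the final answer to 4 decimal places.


Sequential Bayesian updating:

Initial prior: P(H) = 0.5750

Update 1:
  P(E) = 0.7143 × 0.5750 + 0.2429 × 0.4250 = 0.41072250 + 0.10323250 = 0.51395500
  P(H|E) = 0.41072250 / 0.51395500 = 0.7991

Update 2:
  P(E) = 0.7143 × 0.7991 + 0.2429 × 0.2009 = 0.57079713 + 0.04879861 = 0.61959574
  P(H|E) = 0.57079713 / 0.61959574 = 0.9212

Final posterior: 0.9212


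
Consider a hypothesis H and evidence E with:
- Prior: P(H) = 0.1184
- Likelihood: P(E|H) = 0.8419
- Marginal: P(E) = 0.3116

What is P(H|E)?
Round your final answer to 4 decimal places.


Using Bayes' theorem:

P(H|E) = P(E|H) × P(H) / P(E)
       = 0.8419 × 0.1184 / 0.3116
       = 0.09968096 / 0.3116
       = 0.3199

The evidence strengthens our belief in H.
Prior: 0.1184 → Posterior: 0.3199


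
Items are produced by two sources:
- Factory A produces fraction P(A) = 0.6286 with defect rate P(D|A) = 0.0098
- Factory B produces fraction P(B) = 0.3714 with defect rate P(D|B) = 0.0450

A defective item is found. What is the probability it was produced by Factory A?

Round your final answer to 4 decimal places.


Let A = from Factory A, D = defective

Given:
- P(A) = 0.6286, P(B) = 0.3714
- P(D|A) = 0.0098, P(D|B) = 0.0450

Step 1: Find P(D)
P(D) = P(D|A)P(A) + P(D|B)P(B)
     = 0.0098 × 0.6286 + 0.0450 × 0.3714
     = 0.00616028 + 0.01671300
     = 0.02287328

Step 2: Apply Bayes' theorem
P(A|D) = P(D|A)P(A) / P(D)
       = 0.00616028 / 0.02287328
       = 0.2693


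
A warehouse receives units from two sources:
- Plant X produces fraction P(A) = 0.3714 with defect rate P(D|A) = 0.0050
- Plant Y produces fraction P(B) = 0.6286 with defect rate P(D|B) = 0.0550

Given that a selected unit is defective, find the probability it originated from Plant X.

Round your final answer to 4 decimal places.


Let A = from Plant X, D = defective

Given:
- P(A) = 0.3714, P(B) = 0.6286
- P(D|A) = 0.0050, P(D|B) = 0.0550

Step 1: Find P(D)
P(D) = P(D|A)P(A) + P(D|B)P(B)
     = 0.0050 × 0.3714 + 0.0550 × 0.6286
     = 0.00185700 + 0.03457300
     = 0.03643000

Step 2: Apply Bayes' theorem
P(A|D) = P(D|A)P(A) / P(D)
       = 0.00185700 / 0.03643000
       = 0.0510


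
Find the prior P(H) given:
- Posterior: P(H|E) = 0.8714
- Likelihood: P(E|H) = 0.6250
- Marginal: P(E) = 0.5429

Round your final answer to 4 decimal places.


From Bayes' theorem: P(H|E) = P(E|H) × P(H) / P(E)

Rearranging for P(H):
P(H) = P(H|E) × P(E) / P(E|H)
     = 0.8714 × 0.5429 / 0.6250
     = 0.47308306 / 0.6250
     = 0.7569


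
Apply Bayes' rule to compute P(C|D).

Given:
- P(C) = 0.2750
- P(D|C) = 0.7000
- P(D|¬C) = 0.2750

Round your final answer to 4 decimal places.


Bayes' theorem: P(C|D) = P(D|C) × P(C) / P(D)

Step 1: Calculate P(D) using law of total probability
P(D) = P(D|C)P(C) + P(D|¬C)P(¬C)
     = 0.7000 × 0.2750 + 0.2750 × 0.7250
     = 0.19250000 + 0.19937500
     = 0.39187500

Step 2: Apply Bayes' theorem
P(C|D) = P(D|C) × P(C) / P(D)
       = 0.19250000 / 0.39187500
       = 0.4912


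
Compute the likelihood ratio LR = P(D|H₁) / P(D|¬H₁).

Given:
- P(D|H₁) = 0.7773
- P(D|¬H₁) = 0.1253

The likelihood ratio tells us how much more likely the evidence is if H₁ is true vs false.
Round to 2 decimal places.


Likelihood Ratio (LR) = P(D|H₁) / P(D|¬H₁)

LR = 0.7773 / 0.1253
   = 6.20

The evidence is 6.20 times more likely if H₁ is true than if H₁ is false.
Since LR > 1, the evidence supports H₁ over ¬H₁.


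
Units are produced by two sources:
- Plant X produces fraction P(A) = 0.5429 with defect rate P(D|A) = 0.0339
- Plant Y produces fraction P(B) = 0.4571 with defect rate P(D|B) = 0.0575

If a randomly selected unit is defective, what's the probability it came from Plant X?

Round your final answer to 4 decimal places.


Let A = from Plant X, D = defective

Given:
- P(A) = 0.5429, P(B) = 0.4571
- P(D|A) = 0.0339, P(D|B) = 0.0575

Step 1: Find P(D)
P(D) = P(D|A)P(A) + P(D|B)P(B)
     = 0.0339 × 0.5429 + 0.0575 × 0.4571
     = 0.01840431 + 0.02628325
     = 0.04468756

Step 2: Apply Bayes' theorem
P(A|D) = P(D|A)P(A) / P(D)
       = 0.01840431 / 0.04468756
       = 0.4118


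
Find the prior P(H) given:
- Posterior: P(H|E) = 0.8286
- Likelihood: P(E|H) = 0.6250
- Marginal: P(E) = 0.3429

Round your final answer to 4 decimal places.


From Bayes' theorem: P(H|E) = P(E|H) × P(H) / P(E)

Rearranging for P(H):
P(H) = P(H|E) × P(E) / P(E|H)
     = 0.8286 × 0.3429 / 0.6250
     = 0.28412694 / 0.6250
     = 0.4546


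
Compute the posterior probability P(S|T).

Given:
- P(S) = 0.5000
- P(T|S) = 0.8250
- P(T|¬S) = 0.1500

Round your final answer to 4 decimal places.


Bayes' theorem: P(S|T) = P(T|S) × P(S) / P(T)

Step 1: Calculate P(T) using law of total probability
P(T) = P(T|S)P(S) + P(T|¬S)P(¬S)
     = 0.8250 × 0.5000 + 0.1500 × 0.5000
     = 0.41250000 + 0.07500000
     = 0.48750000

Step 2: Apply Bayes' theorem
P(S|T) = P(T|S) × P(S) / P(T)
       = 0.41250000 / 0.48750000
       = 0.8462


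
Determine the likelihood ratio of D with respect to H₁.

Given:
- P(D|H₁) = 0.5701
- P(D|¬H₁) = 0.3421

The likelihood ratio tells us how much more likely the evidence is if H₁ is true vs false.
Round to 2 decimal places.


Likelihood Ratio (LR) = P(D|H₁) / P(D|¬H₁)

LR = 0.5701 / 0.3421
   = 1.67

The evidence is 1.67 times more likely if H₁ is true than if H₁ is false.
Since LR > 1, the evidence supports H₁ over ¬H₁.


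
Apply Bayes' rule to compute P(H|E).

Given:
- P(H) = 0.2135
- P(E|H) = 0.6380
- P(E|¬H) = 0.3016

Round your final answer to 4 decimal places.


Bayes' theorem: P(H|E) = P(E|H) × P(H) / P(E)

Step 1: Calculate P(E) using law of total probability
P(E) = P(E|H)P(H) + P(E|¬H)P(¬H)
     = 0.6380 × 0.2135 + 0.3016 × 0.7865
     = 0.13621300 + 0.23720840
     = 0.37342140

Step 2: Apply Bayes' theorem
P(H|E) = P(E|H) × P(H) / P(E)
       = 0.13621300 / 0.37342140
       = 0.3648


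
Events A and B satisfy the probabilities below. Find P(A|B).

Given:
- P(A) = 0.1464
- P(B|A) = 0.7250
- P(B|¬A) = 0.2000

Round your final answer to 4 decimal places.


Bayes' theorem: P(A|B) = P(B|A) × P(A) / P(B)

Step 1: Calculate P(B) using law of total probability
P(B) = P(B|A)P(A) + P(B|¬A)P(¬A)
     = 0.7250 × 0.1464 + 0.2000 × 0.8536
     = 0.10614000 + 0.17072000
     = 0.27686000

Step 2: Apply Bayes' theorem
P(A|B) = P(B|A) × P(A) / P(B)
       = 0.10614000 / 0.27686000
       = 0.3834


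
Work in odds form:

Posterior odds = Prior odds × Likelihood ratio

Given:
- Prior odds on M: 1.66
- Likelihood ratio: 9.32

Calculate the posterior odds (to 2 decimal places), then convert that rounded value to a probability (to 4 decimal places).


Step 1: Calculate posterior odds
Posterior odds = Prior odds × LR
               = 1.66 × 9.32
               = 15.47

Step 2: Convert to probability
P(M|E) = Posterior odds / (1 + Posterior odds)
       = 15.47 / (1 + 15.47)
       = 15.47 / 16.47
       = 0.9393

The evidence increased P(M) from 0.6241 to 0.9393.


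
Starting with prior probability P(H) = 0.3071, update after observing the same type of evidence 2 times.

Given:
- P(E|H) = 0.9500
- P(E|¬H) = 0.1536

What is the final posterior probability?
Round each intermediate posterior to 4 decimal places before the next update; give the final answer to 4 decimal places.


Sequential Bayesian updating:

Initial prior: P(H) = 0.3071

Update 1:
  P(E) = 0.9500 × 0.3071 + 0.1536 × 0.6929 = 0.29174500 + 0.10642944 = 0.39817444
  P(H|E) = 0.29174500 / 0.39817444 = 0.7327

Update 2:
  P(E) = 0.9500 × 0.7327 + 0.1536 × 0.2673 = 0.69606500 + 0.04105728 = 0.73712228
  P(H|E) = 0.69606500 / 0.73712228 = 0.9443

Final posterior: 0.9443


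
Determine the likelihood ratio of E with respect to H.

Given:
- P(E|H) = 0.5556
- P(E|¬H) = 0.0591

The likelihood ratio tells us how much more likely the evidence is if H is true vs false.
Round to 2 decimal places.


Likelihood Ratio (LR) = P(E|H) / P(E|¬H)

LR = 0.5556 / 0.0591
   = 9.40

The evidence is 9.40 times more likely if H is true than if H is false.
LR > 1, so observing E raises the odds in favor of H.


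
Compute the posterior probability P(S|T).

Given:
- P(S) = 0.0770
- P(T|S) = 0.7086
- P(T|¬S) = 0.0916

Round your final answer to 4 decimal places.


Bayes' theorem: P(S|T) = P(T|S) × P(S) / P(T)

Step 1: Calculate P(T) using law of total probability
P(T) = P(T|S)P(S) + P(T|¬S)P(¬S)
     = 0.7086 × 0.0770 + 0.0916 × 0.9230
     = 0.05456220 + 0.08454680
     = 0.13910900

Step 2: Apply Bayes' theorem
P(S|T) = P(T|S) × P(S) / P(T)
       = 0.05456220 / 0.13910900
       = 0.3922


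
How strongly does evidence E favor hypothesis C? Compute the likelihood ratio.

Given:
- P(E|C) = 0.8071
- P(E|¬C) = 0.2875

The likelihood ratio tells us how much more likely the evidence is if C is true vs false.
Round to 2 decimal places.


Likelihood Ratio (LR) = P(E|C) / P(E|¬C)

LR = 0.8071 / 0.2875
   = 2.81

The evidence is 2.81 times more likely if C is true than if C is false.
Since LR > 1, the evidence supports C over ¬C.


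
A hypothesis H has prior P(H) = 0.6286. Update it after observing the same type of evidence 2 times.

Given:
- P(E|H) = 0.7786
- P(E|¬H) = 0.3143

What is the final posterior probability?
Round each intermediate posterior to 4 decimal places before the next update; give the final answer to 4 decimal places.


Sequential Bayesian updating:

Initial prior: P(H) = 0.6286

Update 1:
  P(E) = 0.7786 × 0.6286 + 0.3143 × 0.3714 = 0.48942796 + 0.11673102 = 0.60615898
  P(H|E) = 0.48942796 / 0.60615898 = 0.8074

Update 2:
  P(E) = 0.7786 × 0.8074 + 0.3143 × 0.1926 = 0.62864164 + 0.06053418 = 0.68917582
  P(H|E) = 0.62864164 / 0.68917582 = 0.9122

Final posterior: 0.9122


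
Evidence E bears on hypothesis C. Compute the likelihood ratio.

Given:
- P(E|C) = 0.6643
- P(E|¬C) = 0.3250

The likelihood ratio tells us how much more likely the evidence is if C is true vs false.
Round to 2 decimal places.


Likelihood Ratio (LR) = P(E|C) / P(E|¬C)

LR = 0.6643 / 0.3250
   = 2.04

The evidence is 2.04 times more likely if C is true than if C is false.
Since LR > 1, the evidence supports C over ¬C.


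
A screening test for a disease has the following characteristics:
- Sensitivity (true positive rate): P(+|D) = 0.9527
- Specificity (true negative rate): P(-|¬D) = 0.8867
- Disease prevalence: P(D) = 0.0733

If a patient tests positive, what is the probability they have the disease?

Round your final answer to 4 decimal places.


Let D = has disease, + = positive test

Given:
- P(D) = 0.0733 (prevalence)
- P(+|D) = 0.9527 (sensitivity)
- P(-|¬D) = 0.8867 (specificity)
- P(+|¬D) = 0.1133 (false positive rate = 1 - specificity)

Step 1: Find P(+)
P(+) = P(+|D)P(D) + P(+|¬D)P(¬D)
     = 0.9527 × 0.0733 + 0.1133 × 0.9267
     = 0.06983291 + 0.10499511
     = 0.17482802

Step 2: Apply Bayes' theorem for P(D|+)
P(D|+) = P(+|D)P(D) / P(+)
       = 0.06983291 / 0.17482802
       = 0.3994


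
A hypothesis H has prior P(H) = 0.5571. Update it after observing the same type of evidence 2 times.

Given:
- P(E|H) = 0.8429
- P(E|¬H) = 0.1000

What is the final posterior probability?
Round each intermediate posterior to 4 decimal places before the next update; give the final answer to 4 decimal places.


Sequential Bayesian updating:

Initial prior: P(H) = 0.5571

Update 1:
  P(E) = 0.8429 × 0.5571 + 0.1000 × 0.4429 = 0.46957959 + 0.04429000 = 0.51386959
  P(H|E) = 0.46957959 / 0.51386959 = 0.9138

Update 2:
  P(E) = 0.8429 × 0.9138 + 0.1000 × 0.0862 = 0.77024202 + 0.00862000 = 0.77886202
  P(H|E) = 0.77024202 / 0.77886202 = 0.9889

Final posterior: 0.9889


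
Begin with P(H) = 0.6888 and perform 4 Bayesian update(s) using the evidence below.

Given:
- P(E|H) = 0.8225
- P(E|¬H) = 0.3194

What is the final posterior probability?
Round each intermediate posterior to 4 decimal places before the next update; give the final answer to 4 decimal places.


Sequential Bayesian updating:

Initial prior: P(H) = 0.6888

Update 1:
  P(E) = 0.8225 × 0.6888 + 0.3194 × 0.3112 = 0.56653800 + 0.09939728 = 0.66593528
  P(H|E) = 0.56653800 / 0.66593528 = 0.8507

Update 2:
  P(E) = 0.8225 × 0.8507 + 0.3194 × 0.1493 = 0.69970075 + 0.04768642 = 0.74738717
  P(H|E) = 0.69970075 / 0.74738717 = 0.9362

Update 3:
  P(E) = 0.8225 × 0.9362 + 0.3194 × 0.0638 = 0.77002450 + 0.02037772 = 0.79040222
  P(H|E) = 0.77002450 / 0.79040222 = 0.9742

Update 4:
  P(E) = 0.8225 × 0.9742 + 0.3194 × 0.0258 = 0.80127950 + 0.00824052 = 0.80952002
  P(H|E) = 0.80127950 / 0.80952002 = 0.9898

Final posterior: 0.9898


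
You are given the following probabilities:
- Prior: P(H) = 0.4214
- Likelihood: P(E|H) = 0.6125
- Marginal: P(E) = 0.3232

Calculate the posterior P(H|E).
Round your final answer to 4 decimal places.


Using Bayes' theorem:

P(H|E) = P(E|H) × P(H) / P(E)
       = 0.6125 × 0.4214 / 0.3232
       = 0.25810750 / 0.3232
       = 0.7986

The evidence strengthens our belief in H.
Prior: 0.4214 → Posterior: 0.7986


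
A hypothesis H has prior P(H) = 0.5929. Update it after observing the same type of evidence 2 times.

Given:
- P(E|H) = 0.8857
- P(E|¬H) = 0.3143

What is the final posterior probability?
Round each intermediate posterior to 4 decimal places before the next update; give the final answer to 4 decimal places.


Sequential Bayesian updating:

Initial prior: P(H) = 0.5929

Update 1:
  P(E) = 0.8857 × 0.5929 + 0.3143 × 0.4071 = 0.52513153 + 0.12795153 = 0.65308306
  P(H|E) = 0.52513153 / 0.65308306 = 0.8041

Update 2:
  P(E) = 0.8857 × 0.8041 + 0.3143 × 0.1959 = 0.71219137 + 0.06157137 = 0.77376274
  P(H|E) = 0.71219137 / 0.77376274 = 0.9204

Final posterior: 0.9204


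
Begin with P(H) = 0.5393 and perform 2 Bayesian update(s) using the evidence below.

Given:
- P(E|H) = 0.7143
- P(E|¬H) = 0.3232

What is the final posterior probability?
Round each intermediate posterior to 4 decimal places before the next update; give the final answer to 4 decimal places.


Sequential Bayesian updating:

Initial prior: P(H) = 0.5393

Update 1:
  P(E) = 0.7143 × 0.5393 + 0.3232 × 0.4607 = 0.38522199 + 0.14889824 = 0.53412023
  P(H|E) = 0.38522199 / 0.53412023 = 0.7212

Update 2:
  P(E) = 0.7143 × 0.7212 + 0.3232 × 0.2788 = 0.51515316 + 0.09010816 = 0.60526132
  P(H|E) = 0.51515316 / 0.60526132 = 0.8511

Final posterior: 0.8511


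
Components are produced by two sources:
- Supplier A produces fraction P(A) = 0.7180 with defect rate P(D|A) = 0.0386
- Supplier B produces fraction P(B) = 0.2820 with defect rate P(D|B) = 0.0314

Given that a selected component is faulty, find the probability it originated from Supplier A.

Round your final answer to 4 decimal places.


Let A = from Supplier A, D = faulty

Given:
- P(A) = 0.7180, P(B) = 0.2820
- P(D|A) = 0.0386, P(D|B) = 0.0314

Step 1: Find P(D)
P(D) = P(D|A)P(A) + P(D|B)P(B)
     = 0.0386 × 0.7180 + 0.0314 × 0.2820
     = 0.02771480 + 0.00885480
     = 0.03656960

Step 2: Apply Bayes' theorem
P(A|D) = P(D|A)P(A) / P(D)
       = 0.02771480 / 0.03656960
       = 0.7579


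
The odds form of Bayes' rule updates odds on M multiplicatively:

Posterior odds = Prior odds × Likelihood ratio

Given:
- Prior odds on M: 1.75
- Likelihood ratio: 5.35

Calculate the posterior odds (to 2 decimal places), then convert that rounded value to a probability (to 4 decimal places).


Step 1: Calculate posterior odds
Posterior odds = Prior odds × LR
               = 1.75 × 5.35
               = 9.36

Step 2: Convert to probability
P(M|E) = Posterior odds / (1 + Posterior odds)
       = 9.36 / (1 + 9.36)
       = 9.36 / 10.36
       = 0.9035

The evidence increased P(M) from 0.6364 to 0.9035.


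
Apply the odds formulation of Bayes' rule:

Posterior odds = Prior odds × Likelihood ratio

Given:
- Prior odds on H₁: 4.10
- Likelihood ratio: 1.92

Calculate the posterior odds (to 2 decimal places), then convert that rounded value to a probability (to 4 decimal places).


Step 1: Calculate posterior odds
Posterior odds = Prior odds × LR
               = 4.10 × 1.92
               = 7.87

Step 2: Convert to probability
P(H₁|E) = Posterior odds / (1 + Posterior odds)
       = 7.87 / (1 + 7.87)
       = 7.87 / 8.87
       = 0.8873

The evidence increased P(H₁) from 0.8039 to 0.8873.


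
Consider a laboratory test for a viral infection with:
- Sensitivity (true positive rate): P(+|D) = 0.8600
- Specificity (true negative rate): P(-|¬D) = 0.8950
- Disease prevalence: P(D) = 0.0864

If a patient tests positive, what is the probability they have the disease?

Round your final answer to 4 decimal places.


Let D = has disease, + = positive test

Given:
- P(D) = 0.0864 (prevalence)
- P(+|D) = 0.8600 (sensitivity)
- P(-|¬D) = 0.8950 (specificity)
- P(+|¬D) = 0.1050 (false positive rate = 1 - specificity)

Step 1: Find P(+)
P(+) = P(+|D)P(D) + P(+|¬D)P(¬D)
     = 0.8600 × 0.0864 + 0.1050 × 0.9136
     = 0.07430400 + 0.09592800
     = 0.17023200

Step 2: Apply Bayes' theorem for P(D|+)
P(D|+) = P(+|D)P(D) / P(+)
       = 0.07430400 / 0.17023200
       = 0.4365


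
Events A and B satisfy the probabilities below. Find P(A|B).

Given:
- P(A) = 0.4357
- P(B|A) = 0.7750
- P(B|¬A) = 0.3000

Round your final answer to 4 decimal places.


Bayes' theorem: P(A|B) = P(B|A) × P(A) / P(B)

Step 1: Calculate P(B) using law of total probability
P(B) = P(B|A)P(A) + P(B|¬A)P(¬A)
     = 0.7750 × 0.4357 + 0.3000 × 0.5643
     = 0.33766750 + 0.16929000
     = 0.50695750

Step 2: Apply Bayes' theorem
P(A|B) = P(B|A) × P(A) / P(B)
       = 0.33766750 / 0.50695750
       = 0.6661


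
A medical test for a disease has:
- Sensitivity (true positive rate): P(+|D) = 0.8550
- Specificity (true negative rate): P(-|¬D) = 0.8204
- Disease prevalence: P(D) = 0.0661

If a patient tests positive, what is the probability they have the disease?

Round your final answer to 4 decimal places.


Let D = has disease, + = positive test

Given:
- P(D) = 0.0661 (prevalence)
- P(+|D) = 0.8550 (sensitivity)
- P(-|¬D) = 0.8204 (specificity)
- P(+|¬D) = 0.1796 (false positive rate = 1 - specificity)

Step 1: Find P(+)
P(+) = P(+|D)P(D) + P(+|¬D)P(¬D)
     = 0.8550 × 0.0661 + 0.1796 × 0.9339
     = 0.05651550 + 0.16772844
     = 0.22424394

Step 2: Apply Bayes' theorem for P(D|+)
P(D|+) = P(+|D)P(D) / P(+)
       = 0.05651550 / 0.22424394
       = 0.2520


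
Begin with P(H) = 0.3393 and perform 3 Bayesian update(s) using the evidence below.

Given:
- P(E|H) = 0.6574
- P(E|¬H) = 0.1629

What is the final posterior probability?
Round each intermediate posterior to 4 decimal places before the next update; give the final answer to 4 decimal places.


Sequential Bayesian updating:

Initial prior: P(H) = 0.3393

Update 1:
  P(E) = 0.6574 × 0.3393 + 0.1629 × 0.6607 = 0.22305582 + 0.10762803 = 0.33068385
  P(H|E) = 0.22305582 / 0.33068385 = 0.6745

Update 2:
  P(E) = 0.6574 × 0.6745 + 0.1629 × 0.3255 = 0.44341630 + 0.05302395 = 0.49644025
  P(H|E) = 0.44341630 / 0.49644025 = 0.8932

Update 3:
  P(E) = 0.6574 × 0.8932 + 0.1629 × 0.1068 = 0.58718968 + 0.01739772 = 0.60458740
  P(H|E) = 0.58718968 / 0.60458740 = 0.9712

Final posterior: 0.9712


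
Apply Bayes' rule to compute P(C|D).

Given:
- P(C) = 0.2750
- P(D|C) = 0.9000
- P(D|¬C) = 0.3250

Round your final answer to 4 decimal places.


Bayes' theorem: P(C|D) = P(D|C) × P(C) / P(D)

Step 1: Calculate P(D) using law of total probability
P(D) = P(D|C)P(C) + P(D|¬C)P(¬C)
     = 0.9000 × 0.2750 + 0.3250 × 0.7250
     = 0.24750000 + 0.23562500
     = 0.48312500

Step 2: Apply Bayes' theorem
P(C|D) = P(D|C) × P(C) / P(D)
       = 0.24750000 / 0.48312500
       = 0.5123


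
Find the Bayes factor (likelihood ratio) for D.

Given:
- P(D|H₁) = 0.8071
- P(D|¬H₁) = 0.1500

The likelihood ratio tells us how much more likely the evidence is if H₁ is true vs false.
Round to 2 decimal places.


Likelihood Ratio (LR) = P(D|H₁) / P(D|¬H₁)

LR = 0.8071 / 0.1500
   = 5.38

The evidence is 5.38 times more likely if H₁ is true than if H₁ is false.
LR > 1, so observing D raises the odds in favor of H₁.


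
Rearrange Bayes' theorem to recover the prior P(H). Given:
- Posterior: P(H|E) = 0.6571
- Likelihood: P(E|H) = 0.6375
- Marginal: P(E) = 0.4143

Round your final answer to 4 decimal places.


From Bayes' theorem: P(H|E) = P(E|H) × P(H) / P(E)

Rearranging for P(H):
P(H) = P(H|E) × P(E) / P(E|H)
     = 0.6571 × 0.4143 / 0.6375
     = 0.27223653 / 0.6375
     = 0.4270


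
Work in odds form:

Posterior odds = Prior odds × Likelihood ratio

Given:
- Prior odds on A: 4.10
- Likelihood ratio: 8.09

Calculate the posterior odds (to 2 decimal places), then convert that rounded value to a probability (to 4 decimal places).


Step 1: Calculate posterior odds
Posterior odds = Prior odds × LR
               = 4.10 × 8.09
               = 33.17

Step 2: Convert to probability
P(A|E) = Posterior odds / (1 + Posterior odds)
       = 33.17 / (1 + 33.17)
       = 33.17 / 34.17
       = 0.9707

The evidence increased P(A) from 0.8039 to 0.9707.


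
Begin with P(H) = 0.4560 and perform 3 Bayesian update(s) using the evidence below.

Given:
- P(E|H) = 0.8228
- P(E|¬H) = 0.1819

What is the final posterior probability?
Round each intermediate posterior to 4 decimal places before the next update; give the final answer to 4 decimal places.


Sequential Bayesian updating:

Initial prior: P(H) = 0.4560

Update 1:
  P(E) = 0.8228 × 0.4560 + 0.1819 × 0.5440 = 0.37519680 + 0.09895360 = 0.47415040
  P(H|E) = 0.37519680 / 0.47415040 = 0.7913

Update 2:
  P(E) = 0.8228 × 0.7913 + 0.1819 × 0.2087 = 0.65108164 + 0.03796253 = 0.68904417
  P(H|E) = 0.65108164 / 0.68904417 = 0.9449

Update 3:
  P(E) = 0.8228 × 0.9449 + 0.1819 × 0.0551 = 0.77746372 + 0.01002269 = 0.78748641
  P(H|E) = 0.77746372 / 0.78748641 = 0.9873

Final posterior: 0.9873


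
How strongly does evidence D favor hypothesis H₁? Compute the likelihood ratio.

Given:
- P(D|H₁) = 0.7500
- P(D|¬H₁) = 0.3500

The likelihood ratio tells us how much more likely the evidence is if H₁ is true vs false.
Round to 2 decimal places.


Likelihood Ratio (LR) = P(D|H₁) / P(D|¬H₁)

LR = 0.7500 / 0.3500
   = 2.14

The evidence is 2.14 times more likely if H₁ is true than if H₁ is false.
LR > 1, so observing D raises the odds in favor of H₁.


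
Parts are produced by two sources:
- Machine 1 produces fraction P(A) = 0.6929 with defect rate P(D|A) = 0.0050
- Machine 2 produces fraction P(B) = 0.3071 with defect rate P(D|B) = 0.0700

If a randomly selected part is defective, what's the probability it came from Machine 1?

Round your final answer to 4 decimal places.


Let A = from Machine 1, D = defective

Given:
- P(A) = 0.6929, P(B) = 0.3071
- P(D|A) = 0.0050, P(D|B) = 0.0700

Step 1: Find P(D)
P(D) = P(D|A)P(A) + P(D|B)P(B)
     = 0.0050 × 0.6929 + 0.0700 × 0.3071
     = 0.00346450 + 0.02149700
     = 0.02496150

Step 2: Apply Bayes' theorem
P(A|D) = P(D|A)P(A) / P(D)
       = 0.00346450 / 0.02496150
       = 0.1388


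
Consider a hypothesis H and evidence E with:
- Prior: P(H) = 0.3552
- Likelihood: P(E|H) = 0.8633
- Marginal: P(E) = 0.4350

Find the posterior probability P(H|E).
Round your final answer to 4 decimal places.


Using Bayes' theorem:

P(H|E) = P(E|H) × P(H) / P(E)
       = 0.8633 × 0.3552 / 0.4350
       = 0.30664416 / 0.4350
       = 0.7049

The evidence strengthens our belief in H.
Prior: 0.3552 → Posterior: 0.7049


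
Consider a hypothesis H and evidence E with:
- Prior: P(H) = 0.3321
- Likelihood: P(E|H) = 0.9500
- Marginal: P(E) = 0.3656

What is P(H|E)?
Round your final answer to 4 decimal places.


Using Bayes' theorem:

P(H|E) = P(E|H) × P(H) / P(E)
       = 0.9500 × 0.3321 / 0.3656
       = 0.31549500 / 0.3656
       = 0.8630

The evidence strengthens our belief in H.
Prior: 0.3321 → Posterior: 0.8630


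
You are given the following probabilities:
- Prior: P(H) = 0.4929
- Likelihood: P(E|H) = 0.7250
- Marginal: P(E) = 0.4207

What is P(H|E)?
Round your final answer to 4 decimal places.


Using Bayes' theorem:

P(H|E) = P(E|H) × P(H) / P(E)
       = 0.7250 × 0.4929 / 0.4207
       = 0.35735250 / 0.4207
       = 0.8494

The evidence strengthens our belief in H.
Prior: 0.4929 → Posterior: 0.8494


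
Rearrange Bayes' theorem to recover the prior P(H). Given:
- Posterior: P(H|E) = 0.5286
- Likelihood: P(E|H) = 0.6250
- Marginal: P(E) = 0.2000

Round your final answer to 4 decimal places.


From Bayes' theorem: P(H|E) = P(E|H) × P(H) / P(E)

Rearranging for P(H):
P(H) = P(H|E) × P(E) / P(E|H)
     = 0.5286 × 0.2000 / 0.6250
     = 0.10572000 / 0.6250
     = 0.1692


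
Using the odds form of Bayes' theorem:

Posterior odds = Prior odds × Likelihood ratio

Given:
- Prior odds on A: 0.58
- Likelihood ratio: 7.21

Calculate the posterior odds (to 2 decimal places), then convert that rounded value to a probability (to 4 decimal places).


Step 1: Calculate posterior odds
Posterior odds = Prior odds × LR
               = 0.58 × 7.21
               = 4.18

Step 2: Convert to probability
P(A|E) = Posterior odds / (1 + Posterior odds)
       = 4.18 / (1 + 4.18)
       = 4.18 / 5.18
       = 0.8069

The evidence increased P(A) from 0.3671 to 0.8069.


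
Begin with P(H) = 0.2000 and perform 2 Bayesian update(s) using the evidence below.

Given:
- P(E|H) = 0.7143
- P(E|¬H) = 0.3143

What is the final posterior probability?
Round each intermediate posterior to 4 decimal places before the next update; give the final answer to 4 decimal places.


Sequential Bayesian updating:

Initial prior: P(H) = 0.2000

Update 1:
  P(E) = 0.7143 × 0.2000 + 0.3143 × 0.8000 = 0.14286000 + 0.25144000 = 0.39430000
  P(H|E) = 0.14286000 / 0.39430000 = 0.3623

Update 2:
  P(E) = 0.7143 × 0.3623 + 0.3143 × 0.6377 = 0.25879089 + 0.20042911 = 0.45922000
  P(H|E) = 0.25879089 / 0.45922000 = 0.5635

Final posterior: 0.5635


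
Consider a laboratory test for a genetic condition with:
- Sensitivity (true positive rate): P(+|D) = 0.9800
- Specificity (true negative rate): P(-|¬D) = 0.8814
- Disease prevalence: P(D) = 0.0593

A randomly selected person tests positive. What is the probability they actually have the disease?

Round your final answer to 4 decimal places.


Let D = has disease, + = positive test

Given:
- P(D) = 0.0593 (prevalence)
- P(+|D) = 0.9800 (sensitivity)
- P(-|¬D) = 0.8814 (specificity)
- P(+|¬D) = 0.1186 (false positive rate = 1 - specificity)

Step 1: Find P(+)
P(+) = P(+|D)P(D) + P(+|¬D)P(¬D)
     = 0.9800 × 0.0593 + 0.1186 × 0.9407
     = 0.05811400 + 0.11156702
     = 0.16968102

Step 2: Apply Bayes' theorem for P(D|+)
P(D|+) = P(+|D)P(D) / P(+)
       = 0.05811400 / 0.16968102
       = 0.3425


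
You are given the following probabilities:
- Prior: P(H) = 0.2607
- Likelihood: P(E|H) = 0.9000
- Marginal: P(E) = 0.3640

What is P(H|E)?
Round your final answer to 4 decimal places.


Using Bayes' theorem:

P(H|E) = P(E|H) × P(H) / P(E)
       = 0.9000 × 0.2607 / 0.3640
       = 0.23463000 / 0.3640
       = 0.6446

The evidence strengthens our belief in H.
Prior: 0.2607 → Posterior: 0.6446


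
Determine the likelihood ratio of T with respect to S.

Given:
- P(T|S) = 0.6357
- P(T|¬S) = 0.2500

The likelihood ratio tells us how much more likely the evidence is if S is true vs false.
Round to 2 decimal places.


Likelihood Ratio (LR) = P(T|S) / P(T|¬S)

LR = 0.6357 / 0.2500
   = 2.54

The evidence is 2.54 times more likely if S is true than if S is false.
Since LR > 1, the evidence supports S over ¬S.


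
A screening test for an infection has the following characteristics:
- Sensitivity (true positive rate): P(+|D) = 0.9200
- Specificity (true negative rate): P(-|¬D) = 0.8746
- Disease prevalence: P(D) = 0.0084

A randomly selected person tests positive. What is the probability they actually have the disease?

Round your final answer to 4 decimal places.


Let D = has disease, + = positive test

Given:
- P(D) = 0.0084 (prevalence)
- P(+|D) = 0.9200 (sensitivity)
- P(-|¬D) = 0.8746 (specificity)
- P(+|¬D) = 0.1254 (false positive rate = 1 - specificity)

Step 1: Find P(+)
P(+) = P(+|D)P(D) + P(+|¬D)P(¬D)
     = 0.9200 × 0.0084 + 0.1254 × 0.9916
     = 0.00772800 + 0.12434664
     = 0.13207464

Step 2: Apply Bayes' theorem for P(D|+)
P(D|+) = P(+|D)P(D) / P(+)
       = 0.00772800 / 0.13207464
       = 0.0585
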